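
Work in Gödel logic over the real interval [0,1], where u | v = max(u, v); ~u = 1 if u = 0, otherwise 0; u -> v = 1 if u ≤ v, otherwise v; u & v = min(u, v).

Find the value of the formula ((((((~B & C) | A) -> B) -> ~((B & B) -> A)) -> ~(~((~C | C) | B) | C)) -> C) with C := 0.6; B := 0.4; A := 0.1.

~B: Gödel ¬ of 0.4 = 0 (operand ≠ 0)
(~B & C) = min(0, 0.6) = 0
((~B & C) | A) = max(0, 0.1) = 0.1
(((~B & C) | A) -> B): 0.1 ≤ 0.4, so result = 1
(B & B) = min(0.4, 0.4) = 0.4
((B & B) -> A): 0.4 > 0.1, so result = 0.1
~((B & B) -> A): Gödel ¬ of 0.1 = 0 (operand ≠ 0)
((((~B & C) | A) -> B) -> ~((B & B) -> A)): 1 > 0, so result = 0
~C: Gödel ¬ of 0.6 = 0 (operand ≠ 0)
(~C | C) = max(0, 0.6) = 0.6
((~C | C) | B) = max(0.6, 0.4) = 0.6
~((~C | C) | B): Gödel ¬ of 0.6 = 0 (operand ≠ 0)
(~((~C | C) | B) | C) = max(0, 0.6) = 0.6
~(~((~C | C) | B) | C): Gödel ¬ of 0.6 = 0 (operand ≠ 0)
(((((~B & C) | A) -> B) -> ~((B & B) -> A)) -> ~(~((~C | C) | B) | C)): 0 ≤ 0, so result = 1
((((((~B & C) | A) -> B) -> ~((B & B) -> A)) -> ~(~((~C | C) | B) | C)) -> C): 1 > 0.6, so result = 0.6

0.60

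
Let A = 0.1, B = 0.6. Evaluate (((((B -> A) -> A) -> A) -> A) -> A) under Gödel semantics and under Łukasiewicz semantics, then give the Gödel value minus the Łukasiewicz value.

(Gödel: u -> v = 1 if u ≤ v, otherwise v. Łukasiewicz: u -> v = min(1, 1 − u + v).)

Gödel evaluation:
  (B -> A): 0.6 > 0.1, so result = 0.1
  ((B -> A) -> A): 0.1 ≤ 0.1, so result = 1
  (((B -> A) -> A) -> A): 1 > 0.1, so result = 0.1
  ((((B -> A) -> A) -> A) -> A): 0.1 ≤ 0.1, so result = 1
  (((((B -> A) -> A) -> A) -> A) -> A): 1 > 0.1, so result = 0.1
  Gödel value = 0.1
Łukasiewicz evaluation:
  (B -> A): min(1, 1 − 0.6 + 0.1) = 0.5
  ((B -> A) -> A): min(1, 1 − 0.5 + 0.1) = 0.6
  (((B -> A) -> A) -> A): min(1, 1 − 0.6 + 0.1) = 0.5
  ((((B -> A) -> A) -> A) -> A): min(1, 1 − 0.5 + 0.1) = 0.6
  (((((B -> A) -> A) -> A) -> A) -> A): min(1, 1 − 0.6 + 0.1) = 0.5
  Łukasiewicz value = 0.5
Difference: 0.1 − 0.5 = -0.40

-0.40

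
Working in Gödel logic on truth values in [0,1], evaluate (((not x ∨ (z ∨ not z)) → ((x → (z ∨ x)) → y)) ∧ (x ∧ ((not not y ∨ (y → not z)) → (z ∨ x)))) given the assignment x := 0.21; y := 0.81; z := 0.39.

not x: Gödel ¬ of 0.21 = 0 (operand ≠ 0)
not z: Gödel ¬ of 0.39 = 0 (operand ≠ 0)
(z ∨ not z) = max(0.39, 0) = 0.39
(not x ∨ (z ∨ not z)) = max(0, 0.39) = 0.39
(z ∨ x) = max(0.39, 0.21) = 0.39
(x → (z ∨ x)): 0.21 ≤ 0.39, so result = 1
((x → (z ∨ x)) → y): 1 > 0.81, so result = 0.81
((not x ∨ (z ∨ not z)) → ((x → (z ∨ x)) → y)): 0.39 ≤ 0.81, so result = 1
not y: Gödel ¬ of 0.81 = 0 (operand ≠ 0)
not not y: Gödel ¬ of 0 = 1 (operand is 0)
not z: Gödel ¬ of 0.39 = 0 (operand ≠ 0)
(y → not z): 0.81 > 0, so result = 0
(not not y ∨ (y → not z)) = max(1, 0) = 1
(z ∨ x) = max(0.39, 0.21) = 0.39
((not not y ∨ (y → not z)) → (z ∨ x)): 1 > 0.39, so result = 0.39
(x ∧ ((not not y ∨ (y → not z)) → (z ∨ x))) = min(0.21, 0.39) = 0.21
(((not x ∨ (z ∨ not z)) → ((x → (z ∨ x)) → y)) ∧ (x ∧ ((not not y ∨ (y → not z)) → (z ∨ x)))) = min(1, 0.21) = 0.21

0.21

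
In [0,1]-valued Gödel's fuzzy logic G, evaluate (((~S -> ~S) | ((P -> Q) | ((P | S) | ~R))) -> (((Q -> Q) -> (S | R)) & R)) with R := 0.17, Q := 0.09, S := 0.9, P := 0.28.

0.17

~S: Gödel ¬ of 0.9 = 0 (operand ≠ 0)
~S: Gödel ¬ of 0.9 = 0 (operand ≠ 0)
(~S -> ~S): 0 ≤ 0, so result = 1
(P -> Q): 0.28 > 0.09, so result = 0.09
(P | S) = max(0.28, 0.9) = 0.9
~R: Gödel ¬ of 0.17 = 0 (operand ≠ 0)
((P | S) | ~R) = max(0.9, 0) = 0.9
((P -> Q) | ((P | S) | ~R)) = max(0.09, 0.9) = 0.9
((~S -> ~S) | ((P -> Q) | ((P | S) | ~R))) = max(1, 0.9) = 1
(Q -> Q): 0.09 ≤ 0.09, so result = 1
(S | R) = max(0.9, 0.17) = 0.9
((Q -> Q) -> (S | R)): 1 > 0.9, so result = 0.9
(((Q -> Q) -> (S | R)) & R) = min(0.9, 0.17) = 0.17
(((~S -> ~S) | ((P -> Q) | ((P | S) | ~R))) -> (((Q -> Q) -> (S | R)) & R)): 1 > 0.17, so result = 0.17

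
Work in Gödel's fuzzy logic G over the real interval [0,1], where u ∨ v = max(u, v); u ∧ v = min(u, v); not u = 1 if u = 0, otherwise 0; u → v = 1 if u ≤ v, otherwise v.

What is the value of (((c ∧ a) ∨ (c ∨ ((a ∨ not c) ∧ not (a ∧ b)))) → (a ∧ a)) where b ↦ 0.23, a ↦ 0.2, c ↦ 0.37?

0.20

(c ∧ a) = min(0.37, 0.2) = 0.2
not c: Gödel ¬ of 0.37 = 0 (operand ≠ 0)
(a ∨ not c) = max(0.2, 0) = 0.2
(a ∧ b) = min(0.2, 0.23) = 0.2
not (a ∧ b): Gödel ¬ of 0.2 = 0 (operand ≠ 0)
((a ∨ not c) ∧ not (a ∧ b)) = min(0.2, 0) = 0
(c ∨ ((a ∨ not c) ∧ not (a ∧ b))) = max(0.37, 0) = 0.37
((c ∧ a) ∨ (c ∨ ((a ∨ not c) ∧ not (a ∧ b)))) = max(0.2, 0.37) = 0.37
(a ∧ a) = min(0.2, 0.2) = 0.2
(((c ∧ a) ∨ (c ∨ ((a ∨ not c) ∧ not (a ∧ b)))) → (a ∧ a)): 0.37 > 0.2, so result = 0.2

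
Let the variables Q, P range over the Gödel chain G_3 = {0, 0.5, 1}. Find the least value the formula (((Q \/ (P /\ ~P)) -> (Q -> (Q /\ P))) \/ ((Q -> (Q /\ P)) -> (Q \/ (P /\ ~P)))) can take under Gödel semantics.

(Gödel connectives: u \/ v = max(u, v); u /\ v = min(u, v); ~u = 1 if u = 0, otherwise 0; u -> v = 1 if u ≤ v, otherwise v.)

Every assignment gives 1. For instance at Q = 0, P = 0:
  ~P: Gödel ¬ of 0 = 1 (operand is 0)
  (P /\ ~P) = min(0, 1) = 0
  (Q \/ (P /\ ~P)) = max(0, 0) = 0
  (Q /\ P) = min(0, 0) = 0
  (Q -> (Q /\ P)): 0 ≤ 0, so result = 1
  ((Q \/ (P /\ ~P)) -> (Q -> (Q /\ P))): 0 ≤ 1, so result = 1
  (Q /\ P) = min(0, 0) = 0
  (Q -> (Q /\ P)): 0 ≤ 0, so result = 1
  ~P: Gödel ¬ of 0 = 1 (operand is 0)
  (P /\ ~P) = min(0, 1) = 0
  (Q \/ (P /\ ~P)) = max(0, 0) = 0
  ((Q -> (Q /\ P)) -> (Q \/ (P /\ ~P))): 1 > 0, so result = 0
  (((Q \/ (P /\ ~P)) -> (Q -> (Q /\ P))) \/ ((Q -> (Q /\ P)) -> (Q \/ (P /\ ~P)))) = max(1, 0) = 1
All 9 assignments give value 1 — the formula is a G_3-tautology.

1.00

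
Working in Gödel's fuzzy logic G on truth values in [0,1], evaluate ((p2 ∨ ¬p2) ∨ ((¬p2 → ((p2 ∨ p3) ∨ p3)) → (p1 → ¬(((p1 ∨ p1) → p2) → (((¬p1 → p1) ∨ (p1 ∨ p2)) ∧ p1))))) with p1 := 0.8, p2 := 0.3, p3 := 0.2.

¬p2: Gödel ¬ of 0.3 = 0 (operand ≠ 0)
(p2 ∨ ¬p2) = max(0.3, 0) = 0.3
¬p2: Gödel ¬ of 0.3 = 0 (operand ≠ 0)
(p2 ∨ p3) = max(0.3, 0.2) = 0.3
((p2 ∨ p3) ∨ p3) = max(0.3, 0.2) = 0.3
(¬p2 → ((p2 ∨ p3) ∨ p3)): 0 ≤ 0.3, so result = 1
(p1 ∨ p1) = max(0.8, 0.8) = 0.8
((p1 ∨ p1) → p2): 0.8 > 0.3, so result = 0.3
¬p1: Gödel ¬ of 0.8 = 0 (operand ≠ 0)
(¬p1 → p1): 0 ≤ 0.8, so result = 1
(p1 ∨ p2) = max(0.8, 0.3) = 0.8
((¬p1 → p1) ∨ (p1 ∨ p2)) = max(1, 0.8) = 1
(((¬p1 → p1) ∨ (p1 ∨ p2)) ∧ p1) = min(1, 0.8) = 0.8
(((p1 ∨ p1) → p2) → (((¬p1 → p1) ∨ (p1 ∨ p2)) ∧ p1)): 0.3 ≤ 0.8, so result = 1
¬(((p1 ∨ p1) → p2) → (((¬p1 → p1) ∨ (p1 ∨ p2)) ∧ p1)): Gödel ¬ of 1 = 0 (operand ≠ 0)
(p1 → ¬(((p1 ∨ p1) → p2) → (((¬p1 → p1) ∨ (p1 ∨ p2)) ∧ p1))): 0.8 > 0, so result = 0
((¬p2 → ((p2 ∨ p3) ∨ p3)) → (p1 → ¬(((p1 ∨ p1) → p2) → (((¬p1 → p1) ∨ (p1 ∨ p2)) ∧ p1)))): 1 > 0, so result = 0
((p2 ∨ ¬p2) ∨ ((¬p2 → ((p2 ∨ p3) ∨ p3)) → (p1 → ¬(((p1 ∨ p1) → p2) → (((¬p1 → p1) ∨ (p1 ∨ p2)) ∧ p1))))) = max(0.3, 0) = 0.3

0.30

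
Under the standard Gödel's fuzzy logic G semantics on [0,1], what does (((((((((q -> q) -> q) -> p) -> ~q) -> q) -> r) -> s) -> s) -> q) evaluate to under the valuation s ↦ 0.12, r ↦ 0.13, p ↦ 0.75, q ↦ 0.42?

0.42

(q -> q): 0.42 ≤ 0.42, so result = 1
((q -> q) -> q): 1 > 0.42, so result = 0.42
(((q -> q) -> q) -> p): 0.42 ≤ 0.75, so result = 1
~q: Gödel ¬ of 0.42 = 0 (operand ≠ 0)
((((q -> q) -> q) -> p) -> ~q): 1 > 0, so result = 0
(((((q -> q) -> q) -> p) -> ~q) -> q): 0 ≤ 0.42, so result = 1
((((((q -> q) -> q) -> p) -> ~q) -> q) -> r): 1 > 0.13, so result = 0.13
(((((((q -> q) -> q) -> p) -> ~q) -> q) -> r) -> s): 0.13 > 0.12, so result = 0.12
((((((((q -> q) -> q) -> p) -> ~q) -> q) -> r) -> s) -> s): 0.12 ≤ 0.12, so result = 1
(((((((((q -> q) -> q) -> p) -> ~q) -> q) -> r) -> s) -> s) -> q): 1 > 0.42, so result = 0.42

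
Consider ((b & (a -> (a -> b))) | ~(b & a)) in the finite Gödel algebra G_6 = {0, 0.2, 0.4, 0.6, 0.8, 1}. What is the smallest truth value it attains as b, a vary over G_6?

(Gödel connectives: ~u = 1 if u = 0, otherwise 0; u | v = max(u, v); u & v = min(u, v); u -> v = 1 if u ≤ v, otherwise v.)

The minimum is attained at b = 0.2, a = 0.2:
  (a -> b): 0.2 ≤ 0.2, so result = 1
  (a -> (a -> b)): 0.2 ≤ 1, so result = 1
  (b & (a -> (a -> b))) = min(0.2, 1) = 0.2
  (b & a) = min(0.2, 0.2) = 0.2
  ~(b & a): Gödel ¬ of 0.2 = 0 (operand ≠ 0)
  ((b & (a -> (a -> b))) | ~(b & a)) = max(0.2, 0) = 0.2
Checking all 36 assignments confirms none give a value below 0.20.

0.20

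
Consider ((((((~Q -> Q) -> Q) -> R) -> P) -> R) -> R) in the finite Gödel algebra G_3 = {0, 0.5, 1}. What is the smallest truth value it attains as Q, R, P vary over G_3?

0.50

The minimum is attained at Q = 0, R = 0.5, P = 0:
  ~Q: Gödel ¬ of 0 = 1 (operand is 0)
  (~Q -> Q): 1 > 0, so result = 0
  ((~Q -> Q) -> Q): 0 ≤ 0, so result = 1
  (((~Q -> Q) -> Q) -> R): 1 > 0.5, so result = 0.5
  ((((~Q -> Q) -> Q) -> R) -> P): 0.5 > 0, so result = 0
  (((((~Q -> Q) -> Q) -> R) -> P) -> R): 0 ≤ 0.5, so result = 1
  ((((((~Q -> Q) -> Q) -> R) -> P) -> R) -> R): 1 > 0.5, so result = 0.5
Checking all 27 assignments confirms none give a value below 0.50.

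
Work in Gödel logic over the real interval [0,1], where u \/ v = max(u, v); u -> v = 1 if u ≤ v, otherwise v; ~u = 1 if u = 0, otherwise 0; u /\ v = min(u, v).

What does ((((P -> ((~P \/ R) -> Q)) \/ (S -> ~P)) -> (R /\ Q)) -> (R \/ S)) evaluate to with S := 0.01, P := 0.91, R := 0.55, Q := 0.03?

0.55

~P: Gödel ¬ of 0.91 = 0 (operand ≠ 0)
(~P \/ R) = max(0, 0.55) = 0.55
((~P \/ R) -> Q): 0.55 > 0.03, so result = 0.03
(P -> ((~P \/ R) -> Q)): 0.91 > 0.03, so result = 0.03
~P: Gödel ¬ of 0.91 = 0 (operand ≠ 0)
(S -> ~P): 0.01 > 0, so result = 0
((P -> ((~P \/ R) -> Q)) \/ (S -> ~P)) = max(0.03, 0) = 0.03
(R /\ Q) = min(0.55, 0.03) = 0.03
(((P -> ((~P \/ R) -> Q)) \/ (S -> ~P)) -> (R /\ Q)): 0.03 ≤ 0.03, so result = 1
(R \/ S) = max(0.55, 0.01) = 0.55
((((P -> ((~P \/ R) -> Q)) \/ (S -> ~P)) -> (R /\ Q)) -> (R \/ S)): 1 > 0.55, so result = 0.55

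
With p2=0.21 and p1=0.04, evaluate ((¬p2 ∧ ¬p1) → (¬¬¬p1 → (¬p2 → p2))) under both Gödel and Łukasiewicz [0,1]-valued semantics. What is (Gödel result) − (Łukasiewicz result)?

0.33

Gödel evaluation:
  ¬p2: Gödel ¬ of 0.21 = 0 (operand ≠ 0)
  ¬p1: Gödel ¬ of 0.04 = 0 (operand ≠ 0)
  (¬p2 ∧ ¬p1) = min(0, 0) = 0
  ¬p1: Gödel ¬ of 0.04 = 0 (operand ≠ 0)
  ¬¬p1: Gödel ¬ of 0 = 1 (operand is 0)
  ¬¬¬p1: Gödel ¬ of 1 = 0 (operand ≠ 0)
  ¬p2: Gödel ¬ of 0.21 = 0 (operand ≠ 0)
  (¬p2 → p2): 0 ≤ 0.21, so result = 1
  (¬¬¬p1 → (¬p2 → p2)): 0 ≤ 1, so result = 1
  ((¬p2 ∧ ¬p1) → (¬¬¬p1 → (¬p2 → p2))): 0 ≤ 1, so result = 1
  Gödel value = 1
Łukasiewicz evaluation:
  ¬p2: Łukasiewicz ¬ gives 1 − 0.21 = 0.79
  ¬p1: Łukasiewicz ¬ gives 1 − 0.04 = 0.96
  (¬p2 ∧ ¬p1) = min(0.79, 0.96) = 0.79
  ¬p1: Łukasiewicz ¬ gives 1 − 0.04 = 0.96
  ¬¬p1: Łukasiewicz ¬ gives 1 − 0.96 = 0.04
  ¬¬¬p1: Łukasiewicz ¬ gives 1 − 0.04 = 0.96
  ¬p2: Łukasiewicz ¬ gives 1 − 0.21 = 0.79
  (¬p2 → p2): min(1, 1 − 0.79 + 0.21) = 0.42
  (¬¬¬p1 → (¬p2 → p2)): min(1, 1 − 0.96 + 0.42) = 0.46
  ((¬p2 ∧ ¬p1) → (¬¬¬p1 → (¬p2 → p2))): min(1, 1 − 0.79 + 0.46) = 0.67
  Łukasiewicz value = 0.67
Difference: 1 − 0.67 = 0.33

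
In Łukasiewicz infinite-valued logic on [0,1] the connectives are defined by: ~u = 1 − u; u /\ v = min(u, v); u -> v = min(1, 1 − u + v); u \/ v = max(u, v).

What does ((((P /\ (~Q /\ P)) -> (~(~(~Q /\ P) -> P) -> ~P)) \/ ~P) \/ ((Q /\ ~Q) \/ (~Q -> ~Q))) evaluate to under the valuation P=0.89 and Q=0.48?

~Q: Łukasiewicz ¬ gives 1 − 0.48 = 0.52
(~Q /\ P) = min(0.52, 0.89) = 0.52
(P /\ (~Q /\ P)) = min(0.89, 0.52) = 0.52
~Q: Łukasiewicz ¬ gives 1 − 0.48 = 0.52
(~Q /\ P) = min(0.52, 0.89) = 0.52
~(~Q /\ P): Łukasiewicz ¬ gives 1 − 0.52 = 0.48
(~(~Q /\ P) -> P): min(1, 1 − 0.48 + 0.89) = 1
~(~(~Q /\ P) -> P): Łukasiewicz ¬ gives 1 − 1 = 0
~P: Łukasiewicz ¬ gives 1 − 0.89 = 0.11
(~(~(~Q /\ P) -> P) -> ~P): min(1, 1 − 0 + 0.11) = 1
((P /\ (~Q /\ P)) -> (~(~(~Q /\ P) -> P) -> ~P)): min(1, 1 − 0.52 + 1) = 1
~P: Łukasiewicz ¬ gives 1 − 0.89 = 0.11
(((P /\ (~Q /\ P)) -> (~(~(~Q /\ P) -> P) -> ~P)) \/ ~P) = max(1, 0.11) = 1
~Q: Łukasiewicz ¬ gives 1 − 0.48 = 0.52
(Q /\ ~Q) = min(0.48, 0.52) = 0.48
~Q: Łukasiewicz ¬ gives 1 − 0.48 = 0.52
~Q: Łukasiewicz ¬ gives 1 − 0.48 = 0.52
(~Q -> ~Q): min(1, 1 − 0.52 + 0.52) = 1
((Q /\ ~Q) \/ (~Q -> ~Q)) = max(0.48, 1) = 1
((((P /\ (~Q /\ P)) -> (~(~(~Q /\ P) -> P) -> ~P)) \/ ~P) \/ ((Q /\ ~Q) \/ (~Q -> ~Q))) = max(1, 1) = 1

1.00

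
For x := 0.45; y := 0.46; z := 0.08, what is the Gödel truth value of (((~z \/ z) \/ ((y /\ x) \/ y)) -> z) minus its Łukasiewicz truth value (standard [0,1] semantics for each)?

-0.08

Gödel evaluation:
  ~z: Gödel ¬ of 0.08 = 0 (operand ≠ 0)
  (~z \/ z) = max(0, 0.08) = 0.08
  (y /\ x) = min(0.46, 0.45) = 0.45
  ((y /\ x) \/ y) = max(0.45, 0.46) = 0.46
  ((~z \/ z) \/ ((y /\ x) \/ y)) = max(0.08, 0.46) = 0.46
  (((~z \/ z) \/ ((y /\ x) \/ y)) -> z): 0.46 > 0.08, so result = 0.08
  Gödel value = 0.08
Łukasiewicz evaluation:
  ~z: Łukasiewicz ¬ gives 1 − 0.08 = 0.92
  (~z \/ z) = max(0.92, 0.08) = 0.92
  (y /\ x) = min(0.46, 0.45) = 0.45
  ((y /\ x) \/ y) = max(0.45, 0.46) = 0.46
  ((~z \/ z) \/ ((y /\ x) \/ y)) = max(0.92, 0.46) = 0.92
  (((~z \/ z) \/ ((y /\ x) \/ y)) -> z): min(1, 1 − 0.92 + 0.08) = 0.16
  Łukasiewicz value = 0.16
Difference: 0.08 − 0.16 = -0.08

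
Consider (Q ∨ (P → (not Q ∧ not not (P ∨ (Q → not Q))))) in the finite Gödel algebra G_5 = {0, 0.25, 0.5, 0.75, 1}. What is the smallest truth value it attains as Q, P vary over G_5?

The minimum is attained at Q = 0.25, P = 0.25:
  not Q: Gödel ¬ of 0.25 = 0 (operand ≠ 0)
  not Q: Gödel ¬ of 0.25 = 0 (operand ≠ 0)
  (Q → not Q): 0.25 > 0, so result = 0
  (P ∨ (Q → not Q)) = max(0.25, 0) = 0.25
  not (P ∨ (Q → not Q)): Gödel ¬ of 0.25 = 0 (operand ≠ 0)
  not not (P ∨ (Q → not Q)): Gödel ¬ of 0 = 1 (operand is 0)
  (not Q ∧ not not (P ∨ (Q → not Q))) = min(0, 1) = 0
  (P → (not Q ∧ not not (P ∨ (Q → not Q)))): 0.25 > 0, so result = 0
  (Q ∨ (P → (not Q ∧ not not (P ∨ (Q → not Q))))) = max(0.25, 0) = 0.25
Checking all 25 assignments confirms none give a value below 0.25.

0.25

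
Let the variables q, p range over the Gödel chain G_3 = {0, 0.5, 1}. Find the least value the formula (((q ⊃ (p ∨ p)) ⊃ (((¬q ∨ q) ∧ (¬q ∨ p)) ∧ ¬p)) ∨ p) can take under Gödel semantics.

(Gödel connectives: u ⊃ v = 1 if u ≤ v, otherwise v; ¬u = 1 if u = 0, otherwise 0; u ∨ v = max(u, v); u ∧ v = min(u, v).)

0.50

The minimum is attained at q = 0, p = 0.5:
  (p ∨ p) = max(0.5, 0.5) = 0.5
  (q ⊃ (p ∨ p)): 0 ≤ 0.5, so result = 1
  ¬q: Gödel ¬ of 0 = 1 (operand is 0)
  (¬q ∨ q) = max(1, 0) = 1
  ¬q: Gödel ¬ of 0 = 1 (operand is 0)
  (¬q ∨ p) = max(1, 0.5) = 1
  ((¬q ∨ q) ∧ (¬q ∨ p)) = min(1, 1) = 1
  ¬p: Gödel ¬ of 0.5 = 0 (operand ≠ 0)
  (((¬q ∨ q) ∧ (¬q ∨ p)) ∧ ¬p) = min(1, 0) = 0
  ((q ⊃ (p ∨ p)) ⊃ (((¬q ∨ q) ∧ (¬q ∨ p)) ∧ ¬p)): 1 > 0, so result = 0
  (((q ⊃ (p ∨ p)) ⊃ (((¬q ∨ q) ∧ (¬q ∨ p)) ∧ ¬p)) ∨ p) = max(0, 0.5) = 0.5
Checking all 9 assignments confirms none give a value below 0.50.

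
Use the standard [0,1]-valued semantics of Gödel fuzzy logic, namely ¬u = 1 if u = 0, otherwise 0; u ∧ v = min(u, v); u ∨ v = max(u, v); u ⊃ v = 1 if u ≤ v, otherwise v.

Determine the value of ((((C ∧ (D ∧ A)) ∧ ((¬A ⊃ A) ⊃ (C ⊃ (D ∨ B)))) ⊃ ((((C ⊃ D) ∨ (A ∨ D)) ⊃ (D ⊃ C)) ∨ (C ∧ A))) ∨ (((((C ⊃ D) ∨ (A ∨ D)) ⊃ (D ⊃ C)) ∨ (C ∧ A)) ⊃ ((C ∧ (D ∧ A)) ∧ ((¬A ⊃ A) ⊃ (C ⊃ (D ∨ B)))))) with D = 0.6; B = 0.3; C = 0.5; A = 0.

1.00

(D ∧ A) = min(0.6, 0) = 0
(C ∧ (D ∧ A)) = min(0.5, 0) = 0
¬A: Gödel ¬ of 0 = 1 (operand is 0)
(¬A ⊃ A): 1 > 0, so result = 0
(D ∨ B) = max(0.6, 0.3) = 0.6
(C ⊃ (D ∨ B)): 0.5 ≤ 0.6, so result = 1
((¬A ⊃ A) ⊃ (C ⊃ (D ∨ B))): 0 ≤ 1, so result = 1
((C ∧ (D ∧ A)) ∧ ((¬A ⊃ A) ⊃ (C ⊃ (D ∨ B)))) = min(0, 1) = 0
(C ⊃ D): 0.5 ≤ 0.6, so result = 1
(A ∨ D) = max(0, 0.6) = 0.6
((C ⊃ D) ∨ (A ∨ D)) = max(1, 0.6) = 1
(D ⊃ C): 0.6 > 0.5, so result = 0.5
(((C ⊃ D) ∨ (A ∨ D)) ⊃ (D ⊃ C)): 1 > 0.5, so result = 0.5
(C ∧ A) = min(0.5, 0) = 0
((((C ⊃ D) ∨ (A ∨ D)) ⊃ (D ⊃ C)) ∨ (C ∧ A)) = max(0.5, 0) = 0.5
(((C ∧ (D ∧ A)) ∧ ((¬A ⊃ A) ⊃ (C ⊃ (D ∨ B)))) ⊃ ((((C ⊃ D) ∨ (A ∨ D)) ⊃ (D ⊃ C)) ∨ (C ∧ A))): 0 ≤ 0.5, so result = 1
(C ⊃ D): 0.5 ≤ 0.6, so result = 1
(A ∨ D) = max(0, 0.6) = 0.6
((C ⊃ D) ∨ (A ∨ D)) = max(1, 0.6) = 1
(D ⊃ C): 0.6 > 0.5, so result = 0.5
(((C ⊃ D) ∨ (A ∨ D)) ⊃ (D ⊃ C)): 1 > 0.5, so result = 0.5
(C ∧ A) = min(0.5, 0) = 0
((((C ⊃ D) ∨ (A ∨ D)) ⊃ (D ⊃ C)) ∨ (C ∧ A)) = max(0.5, 0) = 0.5
(D ∧ A) = min(0.6, 0) = 0
(C ∧ (D ∧ A)) = min(0.5, 0) = 0
¬A: Gödel ¬ of 0 = 1 (operand is 0)
(¬A ⊃ A): 1 > 0, so result = 0
(D ∨ B) = max(0.6, 0.3) = 0.6
(C ⊃ (D ∨ B)): 0.5 ≤ 0.6, so result = 1
((¬A ⊃ A) ⊃ (C ⊃ (D ∨ B))): 0 ≤ 1, so result = 1
((C ∧ (D ∧ A)) ∧ ((¬A ⊃ A) ⊃ (C ⊃ (D ∨ B)))) = min(0, 1) = 0
(((((C ⊃ D) ∨ (A ∨ D)) ⊃ (D ⊃ C)) ∨ (C ∧ A)) ⊃ ((C ∧ (D ∧ A)) ∧ ((¬A ⊃ A) ⊃ (C ⊃ (D ∨ B))))): 0.5 > 0, so result = 0
((((C ∧ (D ∧ A)) ∧ ((¬A ⊃ A) ⊃ (C ⊃ (D ∨ B)))) ⊃ ((((C ⊃ D) ∨ (A ∨ D)) ⊃ (D ⊃ C)) ∨ (C ∧ A))) ∨ (((((C ⊃ D) ∨ (A ∨ D)) ⊃ (D ⊃ C)) ∨ (C ∧ A)) ⊃ ((C ∧ (D ∧ A)) ∧ ((¬A ⊃ A) ⊃ (C ⊃ (D ∨ B)))))) = max(1, 0) = 1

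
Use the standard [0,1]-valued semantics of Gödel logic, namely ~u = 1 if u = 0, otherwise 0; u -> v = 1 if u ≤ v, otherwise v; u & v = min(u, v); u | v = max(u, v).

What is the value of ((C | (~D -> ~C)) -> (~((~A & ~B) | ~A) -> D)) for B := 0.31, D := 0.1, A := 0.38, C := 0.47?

~D: Gödel ¬ of 0.1 = 0 (operand ≠ 0)
~C: Gödel ¬ of 0.47 = 0 (operand ≠ 0)
(~D -> ~C): 0 ≤ 0, so result = 1
(C | (~D -> ~C)) = max(0.47, 1) = 1
~A: Gödel ¬ of 0.38 = 0 (operand ≠ 0)
~B: Gödel ¬ of 0.31 = 0 (operand ≠ 0)
(~A & ~B) = min(0, 0) = 0
~A: Gödel ¬ of 0.38 = 0 (operand ≠ 0)
((~A & ~B) | ~A) = max(0, 0) = 0
~((~A & ~B) | ~A): Gödel ¬ of 0 = 1 (operand is 0)
(~((~A & ~B) | ~A) -> D): 1 > 0.1, so result = 0.1
((C | (~D -> ~C)) -> (~((~A & ~B) | ~A) -> D)): 1 > 0.1, so result = 0.1

0.10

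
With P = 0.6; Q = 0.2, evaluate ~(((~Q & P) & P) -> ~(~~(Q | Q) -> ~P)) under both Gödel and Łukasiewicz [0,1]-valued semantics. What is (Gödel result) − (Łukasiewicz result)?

Gödel evaluation:
  ~Q: Gödel ¬ of 0.2 = 0 (operand ≠ 0)
  (~Q & P) = min(0, 0.6) = 0
  ((~Q & P) & P) = min(0, 0.6) = 0
  (Q | Q) = max(0.2, 0.2) = 0.2
  ~(Q | Q): Gödel ¬ of 0.2 = 0 (operand ≠ 0)
  ~~(Q | Q): Gödel ¬ of 0 = 1 (operand is 0)
  ~P: Gödel ¬ of 0.6 = 0 (operand ≠ 0)
  (~~(Q | Q) -> ~P): 1 > 0, so result = 0
  ~(~~(Q | Q) -> ~P): Gödel ¬ of 0 = 1 (operand is 0)
  (((~Q & P) & P) -> ~(~~(Q | Q) -> ~P)): 0 ≤ 1, so result = 1
  ~(((~Q & P) & P) -> ~(~~(Q | Q) -> ~P)): Gödel ¬ of 1 = 0 (operand ≠ 0)
  Gödel value = 0
Łukasiewicz evaluation:
  ~Q: Łukasiewicz ¬ gives 1 − 0.2 = 0.8
  (~Q & P) = min(0.8, 0.6) = 0.6
  ((~Q & P) & P) = min(0.6, 0.6) = 0.6
  (Q | Q) = max(0.2, 0.2) = 0.2
  ~(Q | Q): Łukasiewicz ¬ gives 1 − 0.2 = 0.8
  ~~(Q | Q): Łukasiewicz ¬ gives 1 − 0.8 = 0.2
  ~P: Łukasiewicz ¬ gives 1 − 0.6 = 0.4
  (~~(Q | Q) -> ~P): min(1, 1 − 0.2 + 0.4) = 1
  ~(~~(Q | Q) -> ~P): Łukasiewicz ¬ gives 1 − 1 = 0
  (((~Q & P) & P) -> ~(~~(Q | Q) -> ~P)): min(1, 1 − 0.6 + 0) = 0.4
  ~(((~Q & P) & P) -> ~(~~(Q | Q) -> ~P)): Łukasiewicz ¬ gives 1 − 0.4 = 0.6
  Łukasiewicz value = 0.6
Difference: 0 − 0.6 = -0.60

-0.60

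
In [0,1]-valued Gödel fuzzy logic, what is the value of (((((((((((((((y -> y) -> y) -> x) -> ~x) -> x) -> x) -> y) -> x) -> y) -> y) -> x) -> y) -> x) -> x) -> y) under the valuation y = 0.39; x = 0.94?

(y -> y): 0.39 ≤ 0.39, so result = 1
((y -> y) -> y): 1 > 0.39, so result = 0.39
(((y -> y) -> y) -> x): 0.39 ≤ 0.94, so result = 1
~x: Gödel ¬ of 0.94 = 0 (operand ≠ 0)
((((y -> y) -> y) -> x) -> ~x): 1 > 0, so result = 0
(((((y -> y) -> y) -> x) -> ~x) -> x): 0 ≤ 0.94, so result = 1
((((((y -> y) -> y) -> x) -> ~x) -> x) -> x): 1 > 0.94, so result = 0.94
(((((((y -> y) -> y) -> x) -> ~x) -> x) -> x) -> y): 0.94 > 0.39, so result = 0.39
((((((((y -> y) -> y) -> x) -> ~x) -> x) -> x) -> y) -> x): 0.39 ≤ 0.94, so result = 1
(((((((((y -> y) -> y) -> x) -> ~x) -> x) -> x) -> y) -> x) -> y): 1 > 0.39, so result = 0.39
((((((((((y -> y) -> y) -> x) -> ~x) -> x) -> x) -> y) -> x) -> y) -> y): 0.39 ≤ 0.39, so result = 1
(((((((((((y -> y) -> y) -> x) -> ~x) -> x) -> x) -> y) -> x) -> y) -> y) -> x): 1 > 0.94, so result = 0.94
((((((((((((y -> y) -> y) -> x) -> ~x) -> x) -> x) -> y) -> x) -> y) -> y) -> x) -> y): 0.94 > 0.39, so result = 0.39
(((((((((((((y -> y) -> y) -> x) -> ~x) -> x) -> x) -> y) -> x) -> y) -> y) -> x) -> y) -> x): 0.39 ≤ 0.94, so result = 1
((((((((((((((y -> y) -> y) -> x) -> ~x) -> x) -> x) -> y) -> x) -> y) -> y) -> x) -> y) -> x) -> x): 1 > 0.94, so result = 0.94
(((((((((((((((y -> y) -> y) -> x) -> ~x) -> x) -> x) -> y) -> x) -> y) -> y) -> x) -> y) -> x) -> x) -> y): 0.94 > 0.39, so result = 0.39

0.39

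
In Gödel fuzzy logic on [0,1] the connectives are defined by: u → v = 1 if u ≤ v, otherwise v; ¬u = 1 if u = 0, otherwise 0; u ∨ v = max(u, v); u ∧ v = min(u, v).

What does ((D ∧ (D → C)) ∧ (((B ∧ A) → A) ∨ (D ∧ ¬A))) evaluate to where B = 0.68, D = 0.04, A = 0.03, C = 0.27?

(D → C): 0.04 ≤ 0.27, so result = 1
(D ∧ (D → C)) = min(0.04, 1) = 0.04
(B ∧ A) = min(0.68, 0.03) = 0.03
((B ∧ A) → A): 0.03 ≤ 0.03, so result = 1
¬A: Gödel ¬ of 0.03 = 0 (operand ≠ 0)
(D ∧ ¬A) = min(0.04, 0) = 0
(((B ∧ A) → A) ∨ (D ∧ ¬A)) = max(1, 0) = 1
((D ∧ (D → C)) ∧ (((B ∧ A) → A) ∨ (D ∧ ¬A))) = min(0.04, 1) = 0.04

0.04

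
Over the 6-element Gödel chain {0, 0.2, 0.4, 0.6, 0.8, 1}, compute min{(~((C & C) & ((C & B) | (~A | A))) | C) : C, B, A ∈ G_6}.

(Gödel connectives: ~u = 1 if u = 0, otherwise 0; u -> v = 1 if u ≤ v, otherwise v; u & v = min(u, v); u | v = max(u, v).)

0.20

The minimum is attained at C = 0.2, B = 0, A = 0:
  (C & C) = min(0.2, 0.2) = 0.2
  (C & B) = min(0.2, 0) = 0
  ~A: Gödel ¬ of 0 = 1 (operand is 0)
  (~A | A) = max(1, 0) = 1
  ((C & B) | (~A | A)) = max(0, 1) = 1
  ((C & C) & ((C & B) | (~A | A))) = min(0.2, 1) = 0.2
  ~((C & C) & ((C & B) | (~A | A))): Gödel ¬ of 0.2 = 0 (operand ≠ 0)
  (~((C & C) & ((C & B) | (~A | A))) | C) = max(0, 0.2) = 0.2
Checking all 216 assignments confirms none give a value below 0.20.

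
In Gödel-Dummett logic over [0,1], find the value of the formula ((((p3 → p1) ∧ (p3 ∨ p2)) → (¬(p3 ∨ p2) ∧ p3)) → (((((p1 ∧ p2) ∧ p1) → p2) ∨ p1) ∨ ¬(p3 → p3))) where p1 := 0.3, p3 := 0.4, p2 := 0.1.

(p3 → p1): 0.4 > 0.3, so result = 0.3
(p3 ∨ p2) = max(0.4, 0.1) = 0.4
((p3 → p1) ∧ (p3 ∨ p2)) = min(0.3, 0.4) = 0.3
(p3 ∨ p2) = max(0.4, 0.1) = 0.4
¬(p3 ∨ p2): Gödel ¬ of 0.4 = 0 (operand ≠ 0)
(¬(p3 ∨ p2) ∧ p3) = min(0, 0.4) = 0
(((p3 → p1) ∧ (p3 ∨ p2)) → (¬(p3 ∨ p2) ∧ p3)): 0.3 > 0, so result = 0
(p1 ∧ p2) = min(0.3, 0.1) = 0.1
((p1 ∧ p2) ∧ p1) = min(0.1, 0.3) = 0.1
(((p1 ∧ p2) ∧ p1) → p2): 0.1 ≤ 0.1, so result = 1
((((p1 ∧ p2) ∧ p1) → p2) ∨ p1) = max(1, 0.3) = 1
(p3 → p3): 0.4 ≤ 0.4, so result = 1
¬(p3 → p3): Gödel ¬ of 1 = 0 (operand ≠ 0)
(((((p1 ∧ p2) ∧ p1) → p2) ∨ p1) ∨ ¬(p3 → p3)) = max(1, 0) = 1
((((p3 → p1) ∧ (p3 ∨ p2)) → (¬(p3 ∨ p2) ∧ p3)) → (((((p1 ∧ p2) ∧ p1) → p2) ∨ p1) ∨ ¬(p3 → p3))): 0 ≤ 1, so result = 1

1.00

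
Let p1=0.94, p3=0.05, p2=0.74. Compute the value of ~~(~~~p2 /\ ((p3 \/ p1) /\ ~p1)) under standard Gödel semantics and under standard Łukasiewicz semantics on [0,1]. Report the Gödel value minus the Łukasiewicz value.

Gödel evaluation:
  ~p2: Gödel ¬ of 0.74 = 0 (operand ≠ 0)
  ~~p2: Gödel ¬ of 0 = 1 (operand is 0)
  ~~~p2: Gödel ¬ of 1 = 0 (operand ≠ 0)
  (p3 \/ p1) = max(0.05, 0.94) = 0.94
  ~p1: Gödel ¬ of 0.94 = 0 (operand ≠ 0)
  ((p3 \/ p1) /\ ~p1) = min(0.94, 0) = 0
  (~~~p2 /\ ((p3 \/ p1) /\ ~p1)) = min(0, 0) = 0
  ~(~~~p2 /\ ((p3 \/ p1) /\ ~p1)): Gödel ¬ of 0 = 1 (operand is 0)
  ~~(~~~p2 /\ ((p3 \/ p1) /\ ~p1)): Gödel ¬ of 1 = 0 (operand ≠ 0)
  Gödel value = 0
Łukasiewicz evaluation:
  ~p2: Łukasiewicz ¬ gives 1 − 0.74 = 0.26
  ~~p2: Łukasiewicz ¬ gives 1 − 0.26 = 0.74
  ~~~p2: Łukasiewicz ¬ gives 1 − 0.74 = 0.26
  (p3 \/ p1) = max(0.05, 0.94) = 0.94
  ~p1: Łukasiewicz ¬ gives 1 − 0.94 = 0.06
  ((p3 \/ p1) /\ ~p1) = min(0.94, 0.06) = 0.06
  (~~~p2 /\ ((p3 \/ p1) /\ ~p1)) = min(0.26, 0.06) = 0.06
  ~(~~~p2 /\ ((p3 \/ p1) /\ ~p1)): Łukasiewicz ¬ gives 1 − 0.06 = 0.94
  ~~(~~~p2 /\ ((p3 \/ p1) /\ ~p1)): Łukasiewicz ¬ gives 1 − 0.94 = 0.06
  Łukasiewicz value = 0.06
Difference: 0 − 0.06 = -0.06

-0.06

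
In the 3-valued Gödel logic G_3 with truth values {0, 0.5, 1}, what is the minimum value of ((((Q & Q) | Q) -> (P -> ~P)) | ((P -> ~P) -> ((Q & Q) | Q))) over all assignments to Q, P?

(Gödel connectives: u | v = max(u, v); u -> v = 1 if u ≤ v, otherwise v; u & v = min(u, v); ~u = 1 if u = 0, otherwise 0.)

1.00

Every assignment gives 1. For instance at Q = 0, P = 0:
  (Q & Q) = min(0, 0) = 0
  ((Q & Q) | Q) = max(0, 0) = 0
  ~P: Gödel ¬ of 0 = 1 (operand is 0)
  (P -> ~P): 0 ≤ 1, so result = 1
  (((Q & Q) | Q) -> (P -> ~P)): 0 ≤ 1, so result = 1
  ~P: Gödel ¬ of 0 = 1 (operand is 0)
  (P -> ~P): 0 ≤ 1, so result = 1
  (Q & Q) = min(0, 0) = 0
  ((Q & Q) | Q) = max(0, 0) = 0
  ((P -> ~P) -> ((Q & Q) | Q)): 1 > 0, so result = 0
  ((((Q & Q) | Q) -> (P -> ~P)) | ((P -> ~P) -> ((Q & Q) | Q))) = max(1, 0) = 1
All 9 assignments give value 1 — the formula is a G_3-tautology.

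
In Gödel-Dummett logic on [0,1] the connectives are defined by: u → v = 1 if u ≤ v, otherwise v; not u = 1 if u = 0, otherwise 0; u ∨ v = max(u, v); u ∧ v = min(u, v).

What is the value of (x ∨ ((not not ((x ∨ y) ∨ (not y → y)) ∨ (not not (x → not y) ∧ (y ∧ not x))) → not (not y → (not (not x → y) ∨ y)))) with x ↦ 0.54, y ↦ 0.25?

(x ∨ y) = max(0.54, 0.25) = 0.54
not y: Gödel ¬ of 0.25 = 0 (operand ≠ 0)
(not y → y): 0 ≤ 0.25, so result = 1
((x ∨ y) ∨ (not y → y)) = max(0.54, 1) = 1
not ((x ∨ y) ∨ (not y → y)): Gödel ¬ of 1 = 0 (operand ≠ 0)
not not ((x ∨ y) ∨ (not y → y)): Gödel ¬ of 0 = 1 (operand is 0)
not y: Gödel ¬ of 0.25 = 0 (operand ≠ 0)
(x → not y): 0.54 > 0, so result = 0
not (x → not y): Gödel ¬ of 0 = 1 (operand is 0)
not not (x → not y): Gödel ¬ of 1 = 0 (operand ≠ 0)
not x: Gödel ¬ of 0.54 = 0 (operand ≠ 0)
(y ∧ not x) = min(0.25, 0) = 0
(not not (x → not y) ∧ (y ∧ not x)) = min(0, 0) = 0
(not not ((x ∨ y) ∨ (not y → y)) ∨ (not not (x → not y) ∧ (y ∧ not x))) = max(1, 0) = 1
not y: Gödel ¬ of 0.25 = 0 (operand ≠ 0)
not x: Gödel ¬ of 0.54 = 0 (operand ≠ 0)
(not x → y): 0 ≤ 0.25, so result = 1
not (not x → y): Gödel ¬ of 1 = 0 (operand ≠ 0)
(not (not x → y) ∨ y) = max(0, 0.25) = 0.25
(not y → (not (not x → y) ∨ y)): 0 ≤ 0.25, so result = 1
not (not y → (not (not x → y) ∨ y)): Gödel ¬ of 1 = 0 (operand ≠ 0)
((not not ((x ∨ y) ∨ (not y → y)) ∨ (not not (x → not y) ∧ (y ∧ not x))) → not (not y → (not (not x → y) ∨ y))): 1 > 0, so result = 0
(x ∨ ((not not ((x ∨ y) ∨ (not y → y)) ∨ (not not (x → not y) ∧ (y ∧ not x))) → not (not y → (not (not x → y) ∨ y)))) = max(0.54, 0) = 0.54

0.54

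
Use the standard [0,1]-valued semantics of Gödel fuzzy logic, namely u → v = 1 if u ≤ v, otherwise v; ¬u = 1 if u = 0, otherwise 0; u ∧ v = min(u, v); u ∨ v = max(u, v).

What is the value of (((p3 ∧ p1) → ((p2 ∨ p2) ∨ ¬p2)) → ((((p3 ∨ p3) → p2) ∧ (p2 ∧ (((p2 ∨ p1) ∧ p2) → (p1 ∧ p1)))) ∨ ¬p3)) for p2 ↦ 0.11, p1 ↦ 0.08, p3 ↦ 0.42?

(p3 ∧ p1) = min(0.42, 0.08) = 0.08
(p2 ∨ p2) = max(0.11, 0.11) = 0.11
¬p2: Gödel ¬ of 0.11 = 0 (operand ≠ 0)
((p2 ∨ p2) ∨ ¬p2) = max(0.11, 0) = 0.11
((p3 ∧ p1) → ((p2 ∨ p2) ∨ ¬p2)): 0.08 ≤ 0.11, so result = 1
(p3 ∨ p3) = max(0.42, 0.42) = 0.42
((p3 ∨ p3) → p2): 0.42 > 0.11, so result = 0.11
(p2 ∨ p1) = max(0.11, 0.08) = 0.11
((p2 ∨ p1) ∧ p2) = min(0.11, 0.11) = 0.11
(p1 ∧ p1) = min(0.08, 0.08) = 0.08
(((p2 ∨ p1) ∧ p2) → (p1 ∧ p1)): 0.11 > 0.08, so result = 0.08
(p2 ∧ (((p2 ∨ p1) ∧ p2) → (p1 ∧ p1))) = min(0.11, 0.08) = 0.08
(((p3 ∨ p3) → p2) ∧ (p2 ∧ (((p2 ∨ p1) ∧ p2) → (p1 ∧ p1)))) = min(0.11, 0.08) = 0.08
¬p3: Gödel ¬ of 0.42 = 0 (operand ≠ 0)
((((p3 ∨ p3) → p2) ∧ (p2 ∧ (((p2 ∨ p1) ∧ p2) → (p1 ∧ p1)))) ∨ ¬p3) = max(0.08, 0) = 0.08
(((p3 ∧ p1) → ((p2 ∨ p2) ∨ ¬p2)) → ((((p3 ∨ p3) → p2) ∧ (p2 ∧ (((p2 ∨ p1) ∧ p2) → (p1 ∧ p1)))) ∨ ¬p3)): 1 > 0.08, so result = 0.08

0.08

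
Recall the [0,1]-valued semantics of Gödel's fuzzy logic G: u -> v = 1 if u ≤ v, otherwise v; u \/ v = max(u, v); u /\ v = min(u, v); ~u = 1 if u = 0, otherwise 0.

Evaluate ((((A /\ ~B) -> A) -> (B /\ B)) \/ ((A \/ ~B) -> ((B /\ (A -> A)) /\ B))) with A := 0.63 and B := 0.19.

~B: Gödel ¬ of 0.19 = 0 (operand ≠ 0)
(A /\ ~B) = min(0.63, 0) = 0
((A /\ ~B) -> A): 0 ≤ 0.63, so result = 1
(B /\ B) = min(0.19, 0.19) = 0.19
(((A /\ ~B) -> A) -> (B /\ B)): 1 > 0.19, so result = 0.19
~B: Gödel ¬ of 0.19 = 0 (operand ≠ 0)
(A \/ ~B) = max(0.63, 0) = 0.63
(A -> A): 0.63 ≤ 0.63, so result = 1
(B /\ (A -> A)) = min(0.19, 1) = 0.19
((B /\ (A -> A)) /\ B) = min(0.19, 0.19) = 0.19
((A \/ ~B) -> ((B /\ (A -> A)) /\ B)): 0.63 > 0.19, so result = 0.19
((((A /\ ~B) -> A) -> (B /\ B)) \/ ((A \/ ~B) -> ((B /\ (A -> A)) /\ B))) = max(0.19, 0.19) = 0.19

0.19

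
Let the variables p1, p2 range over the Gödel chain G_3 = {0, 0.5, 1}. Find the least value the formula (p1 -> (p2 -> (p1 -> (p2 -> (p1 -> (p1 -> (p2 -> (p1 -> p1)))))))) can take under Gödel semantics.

1.00

Every assignment gives 1. For instance at p1 = 0, p2 = 0:
  (p1 -> p1): 0 ≤ 0, so result = 1
  (p2 -> (p1 -> p1)): 0 ≤ 1, so result = 1
  (p1 -> (p2 -> (p1 -> p1))): 0 ≤ 1, so result = 1
  (p1 -> (p1 -> (p2 -> (p1 -> p1)))): 0 ≤ 1, so result = 1
  (p2 -> (p1 -> (p1 -> (p2 -> (p1 -> p1))))): 0 ≤ 1, so result = 1
  (p1 -> (p2 -> (p1 -> (p1 -> (p2 -> (p1 -> p1)))))): 0 ≤ 1, so result = 1
  (p2 -> (p1 -> (p2 -> (p1 -> (p1 -> (p2 -> (p1 -> p1))))))): 0 ≤ 1, so result = 1
  (p1 -> (p2 -> (p1 -> (p2 -> (p1 -> (p1 -> (p2 -> (p1 -> p1)))))))): 0 ≤ 1, so result = 1
All 9 assignments give value 1 — the formula is a G_3-tautology.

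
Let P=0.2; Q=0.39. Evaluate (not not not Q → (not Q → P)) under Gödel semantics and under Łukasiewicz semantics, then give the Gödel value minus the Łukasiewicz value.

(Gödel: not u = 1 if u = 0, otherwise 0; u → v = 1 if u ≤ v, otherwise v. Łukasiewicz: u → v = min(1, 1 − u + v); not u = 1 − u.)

Gödel evaluation:
  not Q: Gödel ¬ of 0.39 = 0 (operand ≠ 0)
  not not Q: Gödel ¬ of 0 = 1 (operand is 0)
  not not not Q: Gödel ¬ of 1 = 0 (operand ≠ 0)
  not Q: Gödel ¬ of 0.39 = 0 (operand ≠ 0)
  (not Q → P): 0 ≤ 0.2, so result = 1
  (not not not Q → (not Q → P)): 0 ≤ 1, so result = 1
  Gödel value = 1
Łukasiewicz evaluation:
  not Q: Łukasiewicz ¬ gives 1 − 0.39 = 0.61
  not not Q: Łukasiewicz ¬ gives 1 − 0.61 = 0.39
  not not not Q: Łukasiewicz ¬ gives 1 − 0.39 = 0.61
  not Q: Łukasiewicz ¬ gives 1 − 0.39 = 0.61
  (not Q → P): min(1, 1 − 0.61 + 0.2) = 0.59
  (not not not Q → (not Q → P)): min(1, 1 − 0.61 + 0.59) = 0.98
  Łukasiewicz value = 0.98
Difference: 1 − 0.98 = 0.02

0.02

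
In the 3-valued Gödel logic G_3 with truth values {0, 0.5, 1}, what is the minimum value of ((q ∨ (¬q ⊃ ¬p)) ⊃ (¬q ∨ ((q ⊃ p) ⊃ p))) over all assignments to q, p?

The minimum is attained at q = 0.5, p = 0.5:
  ¬q: Gödel ¬ of 0.5 = 0 (operand ≠ 0)
  ¬p: Gödel ¬ of 0.5 = 0 (operand ≠ 0)
  (¬q ⊃ ¬p): 0 ≤ 0, so result = 1
  (q ∨ (¬q ⊃ ¬p)) = max(0.5, 1) = 1
  ¬q: Gödel ¬ of 0.5 = 0 (operand ≠ 0)
  (q ⊃ p): 0.5 ≤ 0.5, so result = 1
  ((q ⊃ p) ⊃ p): 1 > 0.5, so result = 0.5
  (¬q ∨ ((q ⊃ p) ⊃ p)) = max(0, 0.5) = 0.5
  ((q ∨ (¬q ⊃ ¬p)) ⊃ (¬q ∨ ((q ⊃ p) ⊃ p))): 1 > 0.5, so result = 0.5
Checking all 9 assignments confirms none give a value below 0.50.

0.50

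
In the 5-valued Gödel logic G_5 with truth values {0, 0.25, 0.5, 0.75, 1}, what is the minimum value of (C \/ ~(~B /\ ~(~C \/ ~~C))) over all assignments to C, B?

Every assignment gives 1. For instance at C = 0, B = 0:
  ~B: Gödel ¬ of 0 = 1 (operand is 0)
  ~C: Gödel ¬ of 0 = 1 (operand is 0)
  ~C: Gödel ¬ of 0 = 1 (operand is 0)
  ~~C: Gödel ¬ of 1 = 0 (operand ≠ 0)
  (~C \/ ~~C) = max(1, 0) = 1
  ~(~C \/ ~~C): Gödel ¬ of 1 = 0 (operand ≠ 0)
  (~B /\ ~(~C \/ ~~C)) = min(1, 0) = 0
  ~(~B /\ ~(~C \/ ~~C)): Gödel ¬ of 0 = 1 (operand is 0)
  (C \/ ~(~B /\ ~(~C \/ ~~C))) = max(0, 1) = 1
All 25 assignments give value 1 — the formula is a G_5-tautology.

1.00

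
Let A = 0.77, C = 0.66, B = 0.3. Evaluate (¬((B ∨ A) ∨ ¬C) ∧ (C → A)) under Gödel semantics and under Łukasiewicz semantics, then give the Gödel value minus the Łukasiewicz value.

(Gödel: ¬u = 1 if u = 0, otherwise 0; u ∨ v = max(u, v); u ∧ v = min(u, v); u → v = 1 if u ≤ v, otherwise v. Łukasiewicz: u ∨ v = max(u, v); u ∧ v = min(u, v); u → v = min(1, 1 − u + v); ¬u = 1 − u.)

-0.23

Gödel evaluation:
  (B ∨ A) = max(0.3, 0.77) = 0.77
  ¬C: Gödel ¬ of 0.66 = 0 (operand ≠ 0)
  ((B ∨ A) ∨ ¬C) = max(0.77, 0) = 0.77
  ¬((B ∨ A) ∨ ¬C): Gödel ¬ of 0.77 = 0 (operand ≠ 0)
  (C → A): 0.66 ≤ 0.77, so result = 1
  (¬((B ∨ A) ∨ ¬C) ∧ (C → A)) = min(0, 1) = 0
  Gödel value = 0
Łukasiewicz evaluation:
  (B ∨ A) = max(0.3, 0.77) = 0.77
  ¬C: Łukasiewicz ¬ gives 1 − 0.66 = 0.34
  ((B ∨ A) ∨ ¬C) = max(0.77, 0.34) = 0.77
  ¬((B ∨ A) ∨ ¬C): Łukasiewicz ¬ gives 1 − 0.77 = 0.23
  (C → A): min(1, 1 − 0.66 + 0.77) = 1
  (¬((B ∨ A) ∨ ¬C) ∧ (C → A)) = min(0.23, 1) = 0.23
  Łukasiewicz value = 0.23
Difference: 0 − 0.23 = -0.23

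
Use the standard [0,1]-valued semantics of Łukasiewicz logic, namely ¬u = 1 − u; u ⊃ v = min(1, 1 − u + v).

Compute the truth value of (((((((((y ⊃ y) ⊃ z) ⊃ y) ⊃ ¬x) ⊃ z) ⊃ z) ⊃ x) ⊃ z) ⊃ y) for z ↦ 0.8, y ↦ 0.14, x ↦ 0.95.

0.34

(y ⊃ y): min(1, 1 − 0.14 + 0.14) = 1
((y ⊃ y) ⊃ z): min(1, 1 − 1 + 0.8) = 0.8
(((y ⊃ y) ⊃ z) ⊃ y): min(1, 1 − 0.8 + 0.14) = 0.34
¬x: Łukasiewicz ¬ gives 1 − 0.95 = 0.05
((((y ⊃ y) ⊃ z) ⊃ y) ⊃ ¬x): min(1, 1 − 0.34 + 0.05) = 0.71
(((((y ⊃ y) ⊃ z) ⊃ y) ⊃ ¬x) ⊃ z): min(1, 1 − 0.71 + 0.8) = 1
((((((y ⊃ y) ⊃ z) ⊃ y) ⊃ ¬x) ⊃ z) ⊃ z): min(1, 1 − 1 + 0.8) = 0.8
(((((((y ⊃ y) ⊃ z) ⊃ y) ⊃ ¬x) ⊃ z) ⊃ z) ⊃ x): min(1, 1 − 0.8 + 0.95) = 1
((((((((y ⊃ y) ⊃ z) ⊃ y) ⊃ ¬x) ⊃ z) ⊃ z) ⊃ x) ⊃ z): min(1, 1 − 1 + 0.8) = 0.8
(((((((((y ⊃ y) ⊃ z) ⊃ y) ⊃ ¬x) ⊃ z) ⊃ z) ⊃ x) ⊃ z) ⊃ y): min(1, 1 − 0.8 + 0.14) = 0.34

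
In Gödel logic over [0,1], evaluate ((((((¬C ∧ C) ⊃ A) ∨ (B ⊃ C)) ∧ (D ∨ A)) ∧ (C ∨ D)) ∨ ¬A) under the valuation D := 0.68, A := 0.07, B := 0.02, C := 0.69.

¬C: Gödel ¬ of 0.69 = 0 (operand ≠ 0)
(¬C ∧ C) = min(0, 0.69) = 0
((¬C ∧ C) ⊃ A): 0 ≤ 0.07, so result = 1
(B ⊃ C): 0.02 ≤ 0.69, so result = 1
(((¬C ∧ C) ⊃ A) ∨ (B ⊃ C)) = max(1, 1) = 1
(D ∨ A) = max(0.68, 0.07) = 0.68
((((¬C ∧ C) ⊃ A) ∨ (B ⊃ C)) ∧ (D ∨ A)) = min(1, 0.68) = 0.68
(C ∨ D) = max(0.69, 0.68) = 0.69
(((((¬C ∧ C) ⊃ A) ∨ (B ⊃ C)) ∧ (D ∨ A)) ∧ (C ∨ D)) = min(0.68, 0.69) = 0.68
¬A: Gödel ¬ of 0.07 = 0 (operand ≠ 0)
((((((¬C ∧ C) ⊃ A) ∨ (B ⊃ C)) ∧ (D ∨ A)) ∧ (C ∨ D)) ∨ ¬A) = max(0.68, 0) = 0.68

0.68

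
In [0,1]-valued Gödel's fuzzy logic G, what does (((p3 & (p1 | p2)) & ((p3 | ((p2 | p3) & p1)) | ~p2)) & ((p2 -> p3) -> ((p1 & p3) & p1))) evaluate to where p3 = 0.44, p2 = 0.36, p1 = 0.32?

(p1 | p2) = max(0.32, 0.36) = 0.36
(p3 & (p1 | p2)) = min(0.44, 0.36) = 0.36
(p2 | p3) = max(0.36, 0.44) = 0.44
((p2 | p3) & p1) = min(0.44, 0.32) = 0.32
(p3 | ((p2 | p3) & p1)) = max(0.44, 0.32) = 0.44
~p2: Gödel ¬ of 0.36 = 0 (operand ≠ 0)
((p3 | ((p2 | p3) & p1)) | ~p2) = max(0.44, 0) = 0.44
((p3 & (p1 | p2)) & ((p3 | ((p2 | p3) & p1)) | ~p2)) = min(0.36, 0.44) = 0.36
(p2 -> p3): 0.36 ≤ 0.44, so result = 1
(p1 & p3) = min(0.32, 0.44) = 0.32
((p1 & p3) & p1) = min(0.32, 0.32) = 0.32
((p2 -> p3) -> ((p1 & p3) & p1)): 1 > 0.32, so result = 0.32
(((p3 & (p1 | p2)) & ((p3 | ((p2 | p3) & p1)) | ~p2)) & ((p2 -> p3) -> ((p1 & p3) & p1))) = min(0.36, 0.32) = 0.32

0.32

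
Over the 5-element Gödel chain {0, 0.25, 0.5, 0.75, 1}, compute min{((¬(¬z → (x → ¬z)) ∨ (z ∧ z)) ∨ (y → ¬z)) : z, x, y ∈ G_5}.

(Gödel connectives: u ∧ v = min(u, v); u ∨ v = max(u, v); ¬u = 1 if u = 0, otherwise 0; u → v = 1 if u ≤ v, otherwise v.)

The minimum is attained at z = 0.25, x = 0, y = 0.25:
  ¬z: Gödel ¬ of 0.25 = 0 (operand ≠ 0)
  ¬z: Gödel ¬ of 0.25 = 0 (operand ≠ 0)
  (x → ¬z): 0 ≤ 0, so result = 1
  (¬z → (x → ¬z)): 0 ≤ 1, so result = 1
  ¬(¬z → (x → ¬z)): Gödel ¬ of 1 = 0 (operand ≠ 0)
  (z ∧ z) = min(0.25, 0.25) = 0.25
  (¬(¬z → (x → ¬z)) ∨ (z ∧ z)) = max(0, 0.25) = 0.25
  ¬z: Gödel ¬ of 0.25 = 0 (operand ≠ 0)
  (y → ¬z): 0.25 > 0, so result = 0
  ((¬(¬z → (x → ¬z)) ∨ (z ∧ z)) ∨ (y → ¬z)) = max(0.25, 0) = 0.25
Checking all 125 assignments confirms none give a value below 0.25.

0.25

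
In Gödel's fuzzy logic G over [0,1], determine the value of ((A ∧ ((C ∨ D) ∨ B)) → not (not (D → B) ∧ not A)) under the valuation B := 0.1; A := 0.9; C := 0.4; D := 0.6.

1.00

(C ∨ D) = max(0.4, 0.6) = 0.6
((C ∨ D) ∨ B) = max(0.6, 0.1) = 0.6
(A ∧ ((C ∨ D) ∨ B)) = min(0.9, 0.6) = 0.6
(D → B): 0.6 > 0.1, so result = 0.1
not (D → B): Gödel ¬ of 0.1 = 0 (operand ≠ 0)
not A: Gödel ¬ of 0.9 = 0 (operand ≠ 0)
(not (D → B) ∧ not A) = min(0, 0) = 0
not (not (D → B) ∧ not A): Gödel ¬ of 0 = 1 (operand is 0)
((A ∧ ((C ∨ D) ∨ B)) → not (not (D → B) ∧ not A)): 0.6 ≤ 1, so result = 1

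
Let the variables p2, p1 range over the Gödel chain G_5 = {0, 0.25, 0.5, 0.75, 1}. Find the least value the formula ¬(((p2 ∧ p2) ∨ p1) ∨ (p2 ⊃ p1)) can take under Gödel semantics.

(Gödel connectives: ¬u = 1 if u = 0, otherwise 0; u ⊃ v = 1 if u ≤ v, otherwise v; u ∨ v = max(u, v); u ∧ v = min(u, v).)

The minimum is attained at p2 = 0, p1 = 0:
  (p2 ∧ p2) = min(0, 0) = 0
  ((p2 ∧ p2) ∨ p1) = max(0, 0) = 0
  (p2 ⊃ p1): 0 ≤ 0, so result = 1
  (((p2 ∧ p2) ∨ p1) ∨ (p2 ⊃ p1)) = max(0, 1) = 1
  ¬(((p2 ∧ p2) ∨ p1) ∨ (p2 ⊃ p1)): Gödel ¬ of 1 = 0 (operand ≠ 0)
Checking all 25 assignments confirms none give a value below 0.00.

0.00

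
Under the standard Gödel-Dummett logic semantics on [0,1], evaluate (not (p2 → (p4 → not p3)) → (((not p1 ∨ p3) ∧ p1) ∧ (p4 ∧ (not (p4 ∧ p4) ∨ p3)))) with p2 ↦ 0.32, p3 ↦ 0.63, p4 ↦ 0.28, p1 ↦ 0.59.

0.28

not p3: Gödel ¬ of 0.63 = 0 (operand ≠ 0)
(p4 → not p3): 0.28 > 0, so result = 0
(p2 → (p4 → not p3)): 0.32 > 0, so result = 0
not (p2 → (p4 → not p3)): Gödel ¬ of 0 = 1 (operand is 0)
not p1: Gödel ¬ of 0.59 = 0 (operand ≠ 0)
(not p1 ∨ p3) = max(0, 0.63) = 0.63
((not p1 ∨ p3) ∧ p1) = min(0.63, 0.59) = 0.59
(p4 ∧ p4) = min(0.28, 0.28) = 0.28
not (p4 ∧ p4): Gödel ¬ of 0.28 = 0 (operand ≠ 0)
(not (p4 ∧ p4) ∨ p3) = max(0, 0.63) = 0.63
(p4 ∧ (not (p4 ∧ p4) ∨ p3)) = min(0.28, 0.63) = 0.28
(((not p1 ∨ p3) ∧ p1) ∧ (p4 ∧ (not (p4 ∧ p4) ∨ p3))) = min(0.59, 0.28) = 0.28
(not (p2 → (p4 → not p3)) → (((not p1 ∨ p3) ∧ p1) ∧ (p4 ∧ (not (p4 ∧ p4) ∨ p3)))): 1 > 0.28, so result = 0.28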